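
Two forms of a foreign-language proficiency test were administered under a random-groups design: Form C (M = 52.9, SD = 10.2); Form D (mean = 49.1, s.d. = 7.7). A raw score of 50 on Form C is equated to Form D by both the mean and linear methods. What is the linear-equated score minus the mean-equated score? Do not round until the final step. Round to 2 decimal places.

Mean-equated: 50 + (49.1 − 52.9) = 46.20
Linear-equated: (7.7/10.2)(50 − 52.9) + 49.1 = 46.911
Difference = 46.911 − 46.20 = 0.71

0.71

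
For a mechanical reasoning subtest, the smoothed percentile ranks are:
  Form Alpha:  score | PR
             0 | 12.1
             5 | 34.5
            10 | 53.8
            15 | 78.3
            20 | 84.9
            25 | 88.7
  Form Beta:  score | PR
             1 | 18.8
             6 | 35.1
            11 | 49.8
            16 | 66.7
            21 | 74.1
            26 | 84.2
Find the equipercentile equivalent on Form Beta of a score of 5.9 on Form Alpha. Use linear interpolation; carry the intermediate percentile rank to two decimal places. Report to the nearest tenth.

PR of 5.9 on Form Alpha: 34.5 + (5.9 − 5)/(10 − 5) × (53.8 − 34.5) = 37.97
On Form Beta, PR 37.97 falls between score 6 (PR 35.1) and 11 (PR 49.8).
Interpolate: 6 + (37.97 − 35.1)/(49.8 − 35.1) × (11 − 6) = 7.0

7.0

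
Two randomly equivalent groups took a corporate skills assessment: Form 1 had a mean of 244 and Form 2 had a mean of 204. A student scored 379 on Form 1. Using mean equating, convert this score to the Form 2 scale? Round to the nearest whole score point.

Mean equating: y = x + (M_Y − M_X) = 379 + (204 − 244) = 339

339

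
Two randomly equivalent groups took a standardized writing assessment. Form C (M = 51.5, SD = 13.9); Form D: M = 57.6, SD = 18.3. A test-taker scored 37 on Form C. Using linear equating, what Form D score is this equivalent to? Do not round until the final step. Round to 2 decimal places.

38.51

Linear equating: y = (SD_Y/SD_X)(x − M_X) + M_Y
y = (18.3/13.9)(37 − 51.5) + 57.6
y = 1.316547 × -14.5 + 57.6 = -19.0899 + 57.6 = 38.51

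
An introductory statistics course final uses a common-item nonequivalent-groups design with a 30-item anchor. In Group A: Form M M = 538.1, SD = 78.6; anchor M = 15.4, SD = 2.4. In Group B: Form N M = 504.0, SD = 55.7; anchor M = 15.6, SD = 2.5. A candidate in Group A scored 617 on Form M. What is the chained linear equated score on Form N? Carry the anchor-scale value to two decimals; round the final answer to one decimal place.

Form M → anchor (Group A): v = (2.4/78.6)(617 − 538.1) + 15.4 = 17.81
anchor → Form N (Group B): y = (55.7/2.5)(17.81 − 15.6) + 504.0 = 553.2

553.2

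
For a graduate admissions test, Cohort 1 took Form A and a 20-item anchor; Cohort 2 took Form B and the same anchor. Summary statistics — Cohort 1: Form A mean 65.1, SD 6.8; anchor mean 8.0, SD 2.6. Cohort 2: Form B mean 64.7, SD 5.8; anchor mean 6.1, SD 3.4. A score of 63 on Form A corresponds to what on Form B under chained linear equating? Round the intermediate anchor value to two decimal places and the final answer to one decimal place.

Form A → anchor (Cohort 1): v = (2.6/6.8)(63 − 65.1) + 8.0 = 7.20
anchor → Form B (Cohort 2): y = (5.8/3.4)(7.20 − 6.1) + 64.7 = 66.6

66.6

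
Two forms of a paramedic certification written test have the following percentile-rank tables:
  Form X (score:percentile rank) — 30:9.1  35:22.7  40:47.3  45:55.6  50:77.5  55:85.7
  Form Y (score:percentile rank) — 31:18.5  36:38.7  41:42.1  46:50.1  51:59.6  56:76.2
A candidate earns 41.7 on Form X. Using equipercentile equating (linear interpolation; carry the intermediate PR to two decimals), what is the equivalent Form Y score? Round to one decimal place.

PR of 41.7 on Form X: 47.3 + (41.7 − 40)/(45 − 40) × (55.6 − 47.3) = 50.12
On Form Y, PR 50.12 falls between score 46 (PR 50.1) and 51 (PR 59.6).
Interpolate: 46 + (50.12 − 50.1)/(59.6 − 50.1) × (51 − 46) = 46.0

46.0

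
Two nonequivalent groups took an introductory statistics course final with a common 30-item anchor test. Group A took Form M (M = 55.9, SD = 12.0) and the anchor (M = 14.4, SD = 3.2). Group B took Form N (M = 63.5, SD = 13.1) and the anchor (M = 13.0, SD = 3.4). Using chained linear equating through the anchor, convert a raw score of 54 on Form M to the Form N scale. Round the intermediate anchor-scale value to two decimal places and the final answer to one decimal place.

Form M → anchor (Group A): v = (3.2/12.0)(54 − 55.9) + 14.4 = 13.89
anchor → Form N (Group B): y = (13.1/3.4)(13.89 − 13.0) + 63.5 = 66.9

66.9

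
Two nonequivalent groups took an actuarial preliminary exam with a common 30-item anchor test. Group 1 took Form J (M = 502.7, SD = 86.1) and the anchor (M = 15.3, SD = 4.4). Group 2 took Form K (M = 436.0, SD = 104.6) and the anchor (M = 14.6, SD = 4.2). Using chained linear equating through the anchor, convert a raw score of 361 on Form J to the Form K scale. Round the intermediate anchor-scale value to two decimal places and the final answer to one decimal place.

273.1

Form J → anchor (Group 1): v = (4.4/86.1)(361 − 502.7) + 15.3 = 8.06
anchor → Form K (Group 2): y = (104.6/4.2)(8.06 − 14.6) + 436.0 = 273.1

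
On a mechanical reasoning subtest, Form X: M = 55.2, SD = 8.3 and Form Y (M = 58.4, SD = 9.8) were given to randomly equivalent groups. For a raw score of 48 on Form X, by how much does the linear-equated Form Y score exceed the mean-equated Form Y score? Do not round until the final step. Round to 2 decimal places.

Mean-equated: 48 + (58.4 − 55.2) = 51.20
Linear-equated: (9.8/8.3)(48 − 55.2) + 58.4 = 49.899
Difference = 49.899 − 51.20 = -1.30

-1.30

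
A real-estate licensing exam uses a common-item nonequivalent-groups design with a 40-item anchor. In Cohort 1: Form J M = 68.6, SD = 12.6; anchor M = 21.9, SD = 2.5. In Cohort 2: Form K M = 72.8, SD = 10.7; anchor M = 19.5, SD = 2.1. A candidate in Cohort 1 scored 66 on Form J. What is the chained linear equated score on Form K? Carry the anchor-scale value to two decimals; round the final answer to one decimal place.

Form J → anchor (Cohort 1): v = (2.5/12.6)(66 − 68.6) + 21.9 = 21.38
anchor → Form K (Cohort 2): y = (10.7/2.1)(21.38 − 19.5) + 72.8 = 82.4

82.4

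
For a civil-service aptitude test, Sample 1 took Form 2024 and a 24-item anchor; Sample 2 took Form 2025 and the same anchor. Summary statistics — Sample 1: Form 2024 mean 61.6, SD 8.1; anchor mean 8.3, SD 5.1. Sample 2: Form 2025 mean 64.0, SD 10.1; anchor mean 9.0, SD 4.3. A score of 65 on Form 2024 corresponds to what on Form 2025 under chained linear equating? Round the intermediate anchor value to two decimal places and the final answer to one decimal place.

67.4

Form 2024 → anchor (Sample 1): v = (5.1/8.1)(65 − 61.6) + 8.3 = 10.44
anchor → Form 2025 (Sample 2): y = (10.1/4.3)(10.44 − 9.0) + 64.0 = 67.4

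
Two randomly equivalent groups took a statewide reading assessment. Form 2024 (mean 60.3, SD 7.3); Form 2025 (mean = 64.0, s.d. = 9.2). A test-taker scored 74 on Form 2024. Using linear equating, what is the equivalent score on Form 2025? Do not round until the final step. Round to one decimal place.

81.3

Linear equating: y = (SD_Y/SD_X)(x − M_X) + M_Y
y = (9.2/7.3)(74 − 60.3) + 64.0
y = 1.260274 × 13.7 + 64.0 = 17.2658 + 64.0 = 81.3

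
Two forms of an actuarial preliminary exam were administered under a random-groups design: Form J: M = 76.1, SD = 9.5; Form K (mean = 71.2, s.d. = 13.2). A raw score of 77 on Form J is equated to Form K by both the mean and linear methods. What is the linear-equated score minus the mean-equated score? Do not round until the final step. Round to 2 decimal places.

0.35

Mean-equated: 77 + (71.2 − 76.1) = 72.10
Linear-equated: (13.2/9.5)(77 − 76.1) + 71.2 = 72.451
Difference = 72.451 − 72.10 = 0.35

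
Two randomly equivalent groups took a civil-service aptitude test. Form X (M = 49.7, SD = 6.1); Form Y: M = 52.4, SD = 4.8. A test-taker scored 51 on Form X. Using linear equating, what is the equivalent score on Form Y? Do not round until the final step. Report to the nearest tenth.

53.4

Linear equating: y = (SD_Y/SD_X)(x − M_X) + M_Y
y = (4.8/6.1)(51 − 49.7) + 52.4
y = 0.786885 × 1.3 + 52.4 = 1.0230 + 52.4 = 53.4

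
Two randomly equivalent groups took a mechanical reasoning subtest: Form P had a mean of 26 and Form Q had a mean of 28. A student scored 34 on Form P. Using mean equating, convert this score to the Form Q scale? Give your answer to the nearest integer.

Mean equating: y = x + (M_Y − M_X) = 34 + (28 − 26) = 36

36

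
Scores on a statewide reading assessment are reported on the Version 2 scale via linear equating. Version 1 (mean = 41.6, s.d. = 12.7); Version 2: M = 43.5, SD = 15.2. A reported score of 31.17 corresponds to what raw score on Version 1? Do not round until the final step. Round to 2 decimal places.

31.30

Invert y = (SD_Y/SD_X)(x − M_X) + M_Y:
x = (SD_X/SD_Y)(y − M_Y) + M_X = (12.7/15.2)(31.17 − 43.5) + 41.6
x = 0.835526 × -12.330 + 41.6 = 31.30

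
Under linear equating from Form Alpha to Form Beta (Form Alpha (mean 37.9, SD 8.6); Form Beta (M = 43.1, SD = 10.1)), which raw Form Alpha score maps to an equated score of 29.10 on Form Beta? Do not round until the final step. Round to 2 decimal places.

25.98

Invert y = (SD_Y/SD_X)(x − M_X) + M_Y:
x = (SD_X/SD_Y)(y − M_Y) + M_X = (8.6/10.1)(29.10 − 43.1) + 37.9
x = 0.851485 × -14.000 + 37.9 = 25.98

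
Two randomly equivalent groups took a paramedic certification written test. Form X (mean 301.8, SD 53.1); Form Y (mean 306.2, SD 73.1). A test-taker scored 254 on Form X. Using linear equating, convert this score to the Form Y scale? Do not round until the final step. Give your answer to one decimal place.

Linear equating: y = (SD_Y/SD_X)(x − M_X) + M_Y
y = (73.1/53.1)(254 − 301.8) + 306.2
y = 1.376648 × -47.8 + 306.2 = -65.8038 + 306.2 = 240.4

240.4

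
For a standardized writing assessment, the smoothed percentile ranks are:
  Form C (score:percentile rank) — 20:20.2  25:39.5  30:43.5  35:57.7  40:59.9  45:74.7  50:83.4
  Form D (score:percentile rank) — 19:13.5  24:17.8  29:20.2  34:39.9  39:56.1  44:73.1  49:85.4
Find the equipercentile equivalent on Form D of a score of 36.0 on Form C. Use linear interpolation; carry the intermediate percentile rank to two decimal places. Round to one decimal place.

PR of 36.0 on Form C: 57.7 + (36.0 − 35)/(40 − 35) × (59.9 − 57.7) = 58.14
On Form D, PR 58.14 falls between score 39 (PR 56.1) and 44 (PR 73.1).
Interpolate: 39 + (58.14 − 56.1)/(73.1 − 56.1) × (44 − 39) = 39.6

39.6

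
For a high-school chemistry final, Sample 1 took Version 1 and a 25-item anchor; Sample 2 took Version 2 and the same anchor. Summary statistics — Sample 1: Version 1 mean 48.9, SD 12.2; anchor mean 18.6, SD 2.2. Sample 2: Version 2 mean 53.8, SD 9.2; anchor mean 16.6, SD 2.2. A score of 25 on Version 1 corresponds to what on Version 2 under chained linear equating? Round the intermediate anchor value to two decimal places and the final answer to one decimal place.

Version 1 → anchor (Sample 1): v = (2.2/12.2)(25 − 48.9) + 18.6 = 14.29
anchor → Version 2 (Sample 2): y = (9.2/2.2)(14.29 − 16.6) + 53.8 = 44.1

44.1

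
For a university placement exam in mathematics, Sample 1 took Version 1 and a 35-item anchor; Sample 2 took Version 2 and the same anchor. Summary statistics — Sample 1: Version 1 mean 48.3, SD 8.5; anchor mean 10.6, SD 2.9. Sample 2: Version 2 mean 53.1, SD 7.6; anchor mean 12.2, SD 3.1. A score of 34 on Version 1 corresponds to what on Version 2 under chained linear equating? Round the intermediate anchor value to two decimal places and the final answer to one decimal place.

Version 1 → anchor (Sample 1): v = (2.9/8.5)(34 − 48.3) + 10.6 = 5.72
anchor → Version 2 (Sample 2): y = (7.6/3.1)(5.72 − 12.2) + 53.1 = 37.2

37.2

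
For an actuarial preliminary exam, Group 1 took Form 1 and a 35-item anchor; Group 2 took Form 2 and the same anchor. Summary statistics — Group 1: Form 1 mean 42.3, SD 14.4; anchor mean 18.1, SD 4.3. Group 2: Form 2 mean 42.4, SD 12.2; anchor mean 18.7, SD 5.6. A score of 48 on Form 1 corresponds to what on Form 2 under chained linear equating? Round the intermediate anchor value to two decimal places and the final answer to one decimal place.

Form 1 → anchor (Group 1): v = (4.3/14.4)(48 − 42.3) + 18.1 = 19.80
anchor → Form 2 (Group 2): y = (12.2/5.6)(19.80 − 18.7) + 42.4 = 44.8

44.8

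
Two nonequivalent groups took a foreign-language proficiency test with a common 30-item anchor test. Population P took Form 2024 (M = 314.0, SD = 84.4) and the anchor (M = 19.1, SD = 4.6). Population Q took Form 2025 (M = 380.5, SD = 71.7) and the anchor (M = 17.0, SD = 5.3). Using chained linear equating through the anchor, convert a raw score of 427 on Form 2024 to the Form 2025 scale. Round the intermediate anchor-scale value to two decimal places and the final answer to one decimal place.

Form 2024 → anchor (Population P): v = (4.6/84.4)(427 − 314.0) + 19.1 = 25.26
anchor → Form 2025 (Population Q): y = (71.7/5.3)(25.26 − 17.0) + 380.5 = 492.2

492.2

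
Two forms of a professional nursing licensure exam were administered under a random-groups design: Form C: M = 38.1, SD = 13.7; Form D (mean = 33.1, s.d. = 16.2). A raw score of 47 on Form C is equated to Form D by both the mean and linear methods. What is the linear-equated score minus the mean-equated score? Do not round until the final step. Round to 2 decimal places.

1.62

Mean-equated: 47 + (33.1 − 38.1) = 42.00
Linear-equated: (16.2/13.7)(47 − 38.1) + 33.1 = 43.624
Difference = 43.624 − 42.00 = 1.62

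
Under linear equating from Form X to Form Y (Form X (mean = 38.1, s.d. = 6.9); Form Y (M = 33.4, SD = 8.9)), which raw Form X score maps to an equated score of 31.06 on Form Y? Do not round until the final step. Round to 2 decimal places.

36.29

Invert y = (SD_Y/SD_X)(x − M_X) + M_Y:
x = (SD_X/SD_Y)(y − M_Y) + M_X = (6.9/8.9)(31.06 − 33.4) + 38.1
x = 0.775281 × -2.340 + 38.1 = 36.29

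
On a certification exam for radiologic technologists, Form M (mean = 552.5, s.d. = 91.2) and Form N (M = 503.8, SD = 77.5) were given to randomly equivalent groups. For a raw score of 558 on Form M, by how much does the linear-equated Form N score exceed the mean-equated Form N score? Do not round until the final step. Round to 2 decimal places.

-0.83

Mean-equated: 558 + (503.8 − 552.5) = 509.30
Linear-equated: (77.5/91.2)(558 − 552.5) + 503.8 = 508.474
Difference = 508.474 − 509.30 = -0.83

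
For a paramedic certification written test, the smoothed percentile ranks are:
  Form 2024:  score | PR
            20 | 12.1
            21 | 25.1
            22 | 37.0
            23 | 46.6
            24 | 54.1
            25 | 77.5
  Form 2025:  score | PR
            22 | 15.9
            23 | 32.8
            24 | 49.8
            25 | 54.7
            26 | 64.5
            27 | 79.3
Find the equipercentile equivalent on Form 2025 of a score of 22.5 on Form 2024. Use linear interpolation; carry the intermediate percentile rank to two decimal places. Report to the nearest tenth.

PR of 22.5 on Form 2024: 37.0 + (22.5 − 22)/(23 − 22) × (46.6 − 37.0) = 41.80
On Form 2025, PR 41.80 falls between score 23 (PR 32.8) and 24 (PR 49.8).
Interpolate: 23 + (41.80 − 32.8)/(49.8 − 32.8) × (24 − 23) = 23.5

23.5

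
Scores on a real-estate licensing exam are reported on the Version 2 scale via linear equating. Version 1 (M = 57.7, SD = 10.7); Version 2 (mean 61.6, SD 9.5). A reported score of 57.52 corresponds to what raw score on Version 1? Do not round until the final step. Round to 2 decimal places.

Invert y = (SD_Y/SD_X)(x − M_X) + M_Y:
x = (SD_X/SD_Y)(y − M_Y) + M_X = (10.7/9.5)(57.52 − 61.6) + 57.7
x = 1.126316 × -4.080 + 57.7 = 53.10

53.10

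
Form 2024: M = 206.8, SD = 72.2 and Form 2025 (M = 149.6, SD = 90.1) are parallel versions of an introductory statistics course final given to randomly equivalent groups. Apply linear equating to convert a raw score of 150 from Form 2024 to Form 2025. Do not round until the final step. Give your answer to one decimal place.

Linear equating: y = (SD_Y/SD_X)(x − M_X) + M_Y
y = (90.1/72.2)(150 − 206.8) + 149.6
y = 1.247922 × -56.8 + 149.6 = -70.8820 + 149.6 = 78.7

78.7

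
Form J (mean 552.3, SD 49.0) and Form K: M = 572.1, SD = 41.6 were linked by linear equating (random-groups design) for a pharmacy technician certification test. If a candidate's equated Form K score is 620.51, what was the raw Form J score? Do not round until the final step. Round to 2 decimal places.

609.32

Invert y = (SD_Y/SD_X)(x − M_X) + M_Y:
x = (SD_X/SD_Y)(y − M_Y) + M_X = (49.0/41.6)(620.51 − 572.1) + 552.3
x = 1.177885 × 48.410 + 552.3 = 609.32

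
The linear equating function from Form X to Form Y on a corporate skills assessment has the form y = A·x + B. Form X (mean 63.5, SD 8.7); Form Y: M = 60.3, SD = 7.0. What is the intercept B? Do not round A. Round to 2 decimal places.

9.21

A = SD_Y / SD_X = 7.0 / 8.7 = 0.804598
B = M_Y − A·M_X = 60.3 − 0.804598 × 63.5 = 9.21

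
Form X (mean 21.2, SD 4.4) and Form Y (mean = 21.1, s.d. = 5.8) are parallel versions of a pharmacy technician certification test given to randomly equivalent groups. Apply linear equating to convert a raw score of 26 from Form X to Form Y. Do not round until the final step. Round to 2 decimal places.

27.43

Linear equating: y = (SD_Y/SD_X)(x − M_X) + M_Y
y = (5.8/4.4)(26 − 21.2) + 21.1
y = 1.318182 × 4.8 + 21.1 = 6.3273 + 21.1 = 27.43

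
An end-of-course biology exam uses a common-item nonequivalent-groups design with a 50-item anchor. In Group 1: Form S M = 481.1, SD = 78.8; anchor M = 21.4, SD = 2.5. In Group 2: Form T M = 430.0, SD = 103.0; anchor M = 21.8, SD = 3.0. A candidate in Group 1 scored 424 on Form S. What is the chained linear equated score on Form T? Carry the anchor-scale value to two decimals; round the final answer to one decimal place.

354.1

Form S → anchor (Group 1): v = (2.5/78.8)(424 − 481.1) + 21.4 = 19.59
anchor → Form T (Group 2): y = (103.0/3.0)(19.59 − 21.8) + 430.0 = 354.1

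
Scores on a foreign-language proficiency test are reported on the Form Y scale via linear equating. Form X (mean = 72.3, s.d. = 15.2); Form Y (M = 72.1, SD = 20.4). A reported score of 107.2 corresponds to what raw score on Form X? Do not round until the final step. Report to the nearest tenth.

98.5

Invert y = (SD_Y/SD_X)(x − M_X) + M_Y:
x = (SD_X/SD_Y)(y − M_Y) + M_X = (15.2/20.4)(107.2 − 72.1) + 72.3
x = 0.745098 × 35.100 + 72.3 = 98.5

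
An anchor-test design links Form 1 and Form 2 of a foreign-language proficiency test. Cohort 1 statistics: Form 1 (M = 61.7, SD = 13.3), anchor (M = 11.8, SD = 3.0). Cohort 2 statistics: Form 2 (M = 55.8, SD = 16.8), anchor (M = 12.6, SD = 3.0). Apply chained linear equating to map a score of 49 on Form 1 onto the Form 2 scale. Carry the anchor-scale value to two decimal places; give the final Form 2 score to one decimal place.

35.3

Form 1 → anchor (Cohort 1): v = (3.0/13.3)(49 − 61.7) + 11.8 = 8.94
anchor → Form 2 (Cohort 2): y = (16.8/3.0)(8.94 − 12.6) + 55.8 = 35.3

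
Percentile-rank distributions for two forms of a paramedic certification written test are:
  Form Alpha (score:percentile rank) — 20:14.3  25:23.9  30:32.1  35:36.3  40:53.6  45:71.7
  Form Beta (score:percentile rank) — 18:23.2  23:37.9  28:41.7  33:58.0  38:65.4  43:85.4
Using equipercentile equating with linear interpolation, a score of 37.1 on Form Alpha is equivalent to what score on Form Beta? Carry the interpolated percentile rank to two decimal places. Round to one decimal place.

28.6

PR of 37.1 on Form Alpha: 36.3 + (37.1 − 35)/(40 − 35) × (53.6 − 36.3) = 43.57
On Form Beta, PR 43.57 falls between score 28 (PR 41.7) and 33 (PR 58.0).
Interpolate: 28 + (43.57 − 41.7)/(58.0 − 41.7) × (33 − 28) = 28.6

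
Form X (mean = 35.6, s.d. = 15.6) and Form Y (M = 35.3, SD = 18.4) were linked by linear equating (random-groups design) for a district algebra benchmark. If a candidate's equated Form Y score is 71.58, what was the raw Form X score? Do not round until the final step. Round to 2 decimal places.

66.36

Invert y = (SD_Y/SD_X)(x − M_X) + M_Y:
x = (SD_X/SD_Y)(y − M_Y) + M_X = (15.6/18.4)(71.58 − 35.3) + 35.6
x = 0.847826 × 36.280 + 35.6 = 66.36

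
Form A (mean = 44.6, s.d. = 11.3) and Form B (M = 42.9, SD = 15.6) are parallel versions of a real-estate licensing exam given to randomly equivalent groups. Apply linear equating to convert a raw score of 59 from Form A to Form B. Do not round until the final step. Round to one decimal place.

Linear equating: y = (SD_Y/SD_X)(x − M_X) + M_Y
y = (15.6/11.3)(59 − 44.6) + 42.9
y = 1.380531 × 14.4 + 42.9 = 19.8796 + 42.9 = 62.8

62.8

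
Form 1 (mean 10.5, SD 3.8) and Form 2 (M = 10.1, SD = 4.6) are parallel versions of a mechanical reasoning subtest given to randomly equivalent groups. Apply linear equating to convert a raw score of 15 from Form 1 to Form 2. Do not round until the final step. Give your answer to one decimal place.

Linear equating: y = (SD_Y/SD_X)(x − M_X) + M_Y
y = (4.6/3.8)(15 − 10.5) + 10.1
y = 1.210526 × 4.5 + 10.1 = 5.4474 + 10.1 = 15.5

15.5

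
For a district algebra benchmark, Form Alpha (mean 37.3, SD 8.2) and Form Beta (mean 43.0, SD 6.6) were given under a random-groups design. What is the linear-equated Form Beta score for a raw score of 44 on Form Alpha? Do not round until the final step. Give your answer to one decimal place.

48.4

Linear equating: y = (SD_Y/SD_X)(x − M_X) + M_Y
y = (6.6/8.2)(44 − 37.3) + 43.0
y = 0.804878 × 6.7 + 43.0 = 5.3927 + 43.0 = 48.4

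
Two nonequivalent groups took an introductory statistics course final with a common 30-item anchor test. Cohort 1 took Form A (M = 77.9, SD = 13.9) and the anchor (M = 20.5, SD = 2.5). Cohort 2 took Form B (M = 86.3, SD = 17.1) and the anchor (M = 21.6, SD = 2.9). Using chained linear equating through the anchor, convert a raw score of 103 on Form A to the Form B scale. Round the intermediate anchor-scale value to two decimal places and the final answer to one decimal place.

Form A → anchor (Cohort 1): v = (2.5/13.9)(103 − 77.9) + 20.5 = 25.01
anchor → Form B (Cohort 2): y = (17.1/2.9)(25.01 − 21.6) + 86.3 = 106.4

106.4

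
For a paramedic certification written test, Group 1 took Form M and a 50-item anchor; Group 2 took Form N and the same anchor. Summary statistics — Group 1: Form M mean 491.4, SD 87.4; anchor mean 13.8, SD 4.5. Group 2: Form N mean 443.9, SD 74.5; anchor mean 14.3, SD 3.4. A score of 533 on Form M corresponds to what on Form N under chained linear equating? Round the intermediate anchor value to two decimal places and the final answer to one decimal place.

479.8

Form M → anchor (Group 1): v = (4.5/87.4)(533 − 491.4) + 13.8 = 15.94
anchor → Form N (Group 2): y = (74.5/3.4)(15.94 − 14.3) + 443.9 = 479.8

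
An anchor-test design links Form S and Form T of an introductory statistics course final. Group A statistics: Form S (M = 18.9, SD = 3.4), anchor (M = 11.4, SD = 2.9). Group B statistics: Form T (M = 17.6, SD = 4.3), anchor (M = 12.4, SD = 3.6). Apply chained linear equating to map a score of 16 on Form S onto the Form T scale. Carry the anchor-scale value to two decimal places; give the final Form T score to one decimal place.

13.5

Form S → anchor (Group A): v = (2.9/3.4)(16 − 18.9) + 11.4 = 8.93
anchor → Form T (Group B): y = (4.3/3.6)(8.93 − 12.4) + 17.6 = 13.5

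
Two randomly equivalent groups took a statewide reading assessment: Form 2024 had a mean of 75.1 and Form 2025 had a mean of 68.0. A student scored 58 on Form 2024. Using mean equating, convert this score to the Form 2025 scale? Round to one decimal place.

50.9

Mean equating: y = x + (M_Y − M_X) = 58 + (68.0 − 75.1) = 50.9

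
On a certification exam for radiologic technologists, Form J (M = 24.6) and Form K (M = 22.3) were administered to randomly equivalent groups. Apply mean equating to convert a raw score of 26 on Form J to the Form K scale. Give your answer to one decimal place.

Mean equating: y = x + (M_Y − M_X) = 26 + (22.3 − 24.6) = 23.7

23.7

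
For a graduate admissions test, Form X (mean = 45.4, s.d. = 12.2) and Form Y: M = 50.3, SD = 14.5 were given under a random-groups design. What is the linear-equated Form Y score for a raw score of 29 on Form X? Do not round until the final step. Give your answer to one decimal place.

Linear equating: y = (SD_Y/SD_X)(x − M_X) + M_Y
y = (14.5/12.2)(29 − 45.4) + 50.3
y = 1.188525 × -16.4 + 50.3 = -19.4918 + 50.3 = 30.8

30.8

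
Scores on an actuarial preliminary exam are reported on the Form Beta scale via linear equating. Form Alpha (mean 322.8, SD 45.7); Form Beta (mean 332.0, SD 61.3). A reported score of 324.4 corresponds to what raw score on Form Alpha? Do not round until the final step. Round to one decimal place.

Invert y = (SD_Y/SD_X)(x − M_X) + M_Y:
x = (SD_X/SD_Y)(y − M_Y) + M_X = (45.7/61.3)(324.4 − 332.0) + 322.8
x = 0.745514 × -7.600 + 322.8 = 317.1

317.1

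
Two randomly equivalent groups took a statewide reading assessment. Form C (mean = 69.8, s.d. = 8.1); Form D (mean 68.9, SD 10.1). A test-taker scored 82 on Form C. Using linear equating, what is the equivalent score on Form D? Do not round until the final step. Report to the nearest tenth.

Linear equating: y = (SD_Y/SD_X)(x − M_X) + M_Y
y = (10.1/8.1)(82 − 69.8) + 68.9
y = 1.246914 × 12.2 + 68.9 = 15.2123 + 68.9 = 84.1

84.1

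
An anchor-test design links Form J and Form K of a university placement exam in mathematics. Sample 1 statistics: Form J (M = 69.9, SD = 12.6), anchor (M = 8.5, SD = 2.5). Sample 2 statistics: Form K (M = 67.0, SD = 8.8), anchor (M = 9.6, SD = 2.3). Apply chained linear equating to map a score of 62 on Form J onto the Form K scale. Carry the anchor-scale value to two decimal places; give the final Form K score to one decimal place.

56.8

Form J → anchor (Sample 1): v = (2.5/12.6)(62 − 69.9) + 8.5 = 6.93
anchor → Form K (Sample 2): y = (8.8/2.3)(6.93 − 9.6) + 67.0 = 56.8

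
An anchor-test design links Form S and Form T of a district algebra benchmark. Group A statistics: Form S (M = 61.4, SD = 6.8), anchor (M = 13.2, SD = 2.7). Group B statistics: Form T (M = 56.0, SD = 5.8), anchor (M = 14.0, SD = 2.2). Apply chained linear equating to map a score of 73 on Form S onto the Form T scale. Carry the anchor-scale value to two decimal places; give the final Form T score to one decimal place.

Form S → anchor (Group A): v = (2.7/6.8)(73 − 61.4) + 13.2 = 17.81
anchor → Form T (Group B): y = (5.8/2.2)(17.81 − 14.0) + 56.0 = 66.0

66.0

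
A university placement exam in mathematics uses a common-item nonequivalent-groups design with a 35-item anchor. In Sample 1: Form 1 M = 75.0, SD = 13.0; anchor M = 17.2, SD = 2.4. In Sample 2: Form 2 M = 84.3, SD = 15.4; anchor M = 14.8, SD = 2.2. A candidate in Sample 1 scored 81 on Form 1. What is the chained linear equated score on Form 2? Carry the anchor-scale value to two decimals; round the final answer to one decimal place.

108.9

Form 1 → anchor (Sample 1): v = (2.4/13.0)(81 − 75.0) + 17.2 = 18.31
anchor → Form 2 (Sample 2): y = (15.4/2.2)(18.31 − 14.8) + 84.3 = 108.9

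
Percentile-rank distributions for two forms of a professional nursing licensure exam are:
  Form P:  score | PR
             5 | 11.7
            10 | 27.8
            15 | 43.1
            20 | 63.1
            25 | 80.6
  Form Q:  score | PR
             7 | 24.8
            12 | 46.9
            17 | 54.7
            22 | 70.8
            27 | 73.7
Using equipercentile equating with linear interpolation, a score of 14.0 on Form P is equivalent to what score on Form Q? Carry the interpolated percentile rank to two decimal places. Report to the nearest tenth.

PR of 14.0 on Form P: 27.8 + (14.0 − 10)/(15 − 10) × (43.1 − 27.8) = 40.04
On Form Q, PR 40.04 falls between score 7 (PR 24.8) and 12 (PR 46.9).
Interpolate: 7 + (40.04 − 24.8)/(46.9 − 24.8) × (12 − 7) = 10.4

10.4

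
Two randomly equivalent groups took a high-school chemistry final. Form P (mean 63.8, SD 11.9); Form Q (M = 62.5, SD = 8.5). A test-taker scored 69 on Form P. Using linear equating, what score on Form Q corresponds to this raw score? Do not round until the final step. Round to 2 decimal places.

66.21

Linear equating: y = (SD_Y/SD_X)(x − M_X) + M_Y
y = (8.5/11.9)(69 − 63.8) + 62.5
y = 0.714286 × 5.2 + 62.5 = 3.7143 + 62.5 = 66.21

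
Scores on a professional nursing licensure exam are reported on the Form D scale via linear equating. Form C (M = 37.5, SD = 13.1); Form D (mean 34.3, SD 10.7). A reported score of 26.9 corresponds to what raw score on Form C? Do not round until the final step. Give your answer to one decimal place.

Invert y = (SD_Y/SD_X)(x − M_X) + M_Y:
x = (SD_X/SD_Y)(y − M_Y) + M_X = (13.1/10.7)(26.9 − 34.3) + 37.5
x = 1.224299 × -7.400 + 37.5 = 28.4

28.4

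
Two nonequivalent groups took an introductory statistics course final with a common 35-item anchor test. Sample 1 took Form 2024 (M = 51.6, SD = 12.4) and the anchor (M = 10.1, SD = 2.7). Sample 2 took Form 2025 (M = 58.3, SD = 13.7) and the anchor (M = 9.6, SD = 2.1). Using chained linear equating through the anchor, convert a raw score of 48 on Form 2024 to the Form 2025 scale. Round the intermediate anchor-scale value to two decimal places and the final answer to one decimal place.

Form 2024 → anchor (Sample 1): v = (2.7/12.4)(48 − 51.6) + 10.1 = 9.32
anchor → Form 2025 (Sample 2): y = (13.7/2.1)(9.32 − 9.6) + 58.3 = 56.5

56.5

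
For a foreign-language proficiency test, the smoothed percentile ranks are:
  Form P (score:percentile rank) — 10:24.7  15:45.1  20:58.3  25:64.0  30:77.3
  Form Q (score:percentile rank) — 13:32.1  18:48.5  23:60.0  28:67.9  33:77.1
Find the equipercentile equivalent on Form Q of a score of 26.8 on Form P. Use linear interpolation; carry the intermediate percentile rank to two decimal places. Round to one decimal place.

28.5

PR of 26.8 on Form P: 64.0 + (26.8 − 25)/(30 − 25) × (77.3 − 64.0) = 68.79
On Form Q, PR 68.79 falls between score 28 (PR 67.9) and 33 (PR 77.1).
Interpolate: 28 + (68.79 − 67.9)/(77.1 − 67.9) × (33 − 28) = 28.5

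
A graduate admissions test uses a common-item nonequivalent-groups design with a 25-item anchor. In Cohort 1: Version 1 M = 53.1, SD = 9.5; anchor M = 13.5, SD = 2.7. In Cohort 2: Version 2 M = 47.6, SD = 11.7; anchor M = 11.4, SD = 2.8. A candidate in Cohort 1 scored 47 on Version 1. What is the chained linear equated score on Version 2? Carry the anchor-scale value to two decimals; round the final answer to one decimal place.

49.1

Version 1 → anchor (Cohort 1): v = (2.7/9.5)(47 − 53.1) + 13.5 = 11.77
anchor → Version 2 (Cohort 2): y = (11.7/2.8)(11.77 − 11.4) + 47.6 = 49.1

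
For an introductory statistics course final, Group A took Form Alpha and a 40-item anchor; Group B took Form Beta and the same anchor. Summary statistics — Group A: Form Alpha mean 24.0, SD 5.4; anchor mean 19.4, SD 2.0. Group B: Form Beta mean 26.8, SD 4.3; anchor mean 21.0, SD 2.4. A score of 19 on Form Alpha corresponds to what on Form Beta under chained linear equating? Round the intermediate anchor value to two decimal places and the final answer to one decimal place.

20.6

Form Alpha → anchor (Group A): v = (2.0/5.4)(19 − 24.0) + 19.4 = 17.55
anchor → Form Beta (Group B): y = (4.3/2.4)(17.55 − 21.0) + 26.8 = 20.6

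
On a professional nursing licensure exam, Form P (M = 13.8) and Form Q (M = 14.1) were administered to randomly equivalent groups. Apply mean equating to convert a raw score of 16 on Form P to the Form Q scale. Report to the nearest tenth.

16.3

Mean equating: y = x + (M_Y − M_X) = 16 + (14.1 − 13.8) = 16.3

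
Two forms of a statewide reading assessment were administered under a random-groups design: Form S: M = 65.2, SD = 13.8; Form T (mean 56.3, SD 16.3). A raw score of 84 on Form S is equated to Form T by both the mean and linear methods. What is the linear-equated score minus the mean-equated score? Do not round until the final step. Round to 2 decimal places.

Mean-equated: 84 + (56.3 − 65.2) = 75.10
Linear-equated: (16.3/13.8)(84 − 65.2) + 56.3 = 78.506
Difference = 78.506 − 75.10 = 3.41

3.41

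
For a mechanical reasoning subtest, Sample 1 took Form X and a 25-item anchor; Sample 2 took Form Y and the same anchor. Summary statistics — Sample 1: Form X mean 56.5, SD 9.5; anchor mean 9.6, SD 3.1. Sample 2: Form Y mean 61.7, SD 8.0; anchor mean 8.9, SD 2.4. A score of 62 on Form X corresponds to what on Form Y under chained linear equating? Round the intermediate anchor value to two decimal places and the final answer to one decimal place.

70.0

Form X → anchor (Sample 1): v = (3.1/9.5)(62 − 56.5) + 9.6 = 11.39
anchor → Form Y (Sample 2): y = (8.0/2.4)(11.39 − 8.9) + 61.7 = 70.0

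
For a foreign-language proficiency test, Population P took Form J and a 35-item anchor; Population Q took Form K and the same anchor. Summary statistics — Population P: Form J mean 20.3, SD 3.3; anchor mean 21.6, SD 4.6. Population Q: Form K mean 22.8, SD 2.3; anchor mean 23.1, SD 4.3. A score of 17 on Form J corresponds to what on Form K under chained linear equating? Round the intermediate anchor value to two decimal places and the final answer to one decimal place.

Form J → anchor (Population P): v = (4.6/3.3)(17 − 20.3) + 21.6 = 17.00
anchor → Form K (Population Q): y = (2.3/4.3)(17.00 − 23.1) + 22.8 = 19.5

19.5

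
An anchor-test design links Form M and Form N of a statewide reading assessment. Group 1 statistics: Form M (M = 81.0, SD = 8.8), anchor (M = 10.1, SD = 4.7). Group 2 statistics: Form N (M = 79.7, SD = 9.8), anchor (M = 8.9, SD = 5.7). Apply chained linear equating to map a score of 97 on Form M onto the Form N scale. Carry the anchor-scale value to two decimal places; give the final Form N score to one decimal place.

96.5

Form M → anchor (Group 1): v = (4.7/8.8)(97 − 81.0) + 10.1 = 18.65
anchor → Form N (Group 2): y = (9.8/5.7)(18.65 − 8.9) + 79.7 = 96.5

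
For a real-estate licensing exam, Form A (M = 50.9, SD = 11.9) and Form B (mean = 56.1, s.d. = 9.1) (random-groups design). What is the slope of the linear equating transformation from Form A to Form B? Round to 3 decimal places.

A = SD_Y / SD_X = 9.1 / 11.9 = 0.765

0.765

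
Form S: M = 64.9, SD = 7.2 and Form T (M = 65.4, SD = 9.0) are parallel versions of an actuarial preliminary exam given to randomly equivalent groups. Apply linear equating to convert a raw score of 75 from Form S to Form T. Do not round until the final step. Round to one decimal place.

Linear equating: y = (SD_Y/SD_X)(x − M_X) + M_Y
y = (9.0/7.2)(75 − 64.9) + 65.4
y = 1.250000 × 10.1 + 65.4 = 12.6250 + 65.4 = 78.0

78.0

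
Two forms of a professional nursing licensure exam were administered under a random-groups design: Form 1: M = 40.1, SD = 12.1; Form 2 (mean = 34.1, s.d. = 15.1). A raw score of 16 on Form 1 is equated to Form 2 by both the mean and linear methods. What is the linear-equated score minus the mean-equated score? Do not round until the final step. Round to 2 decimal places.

Mean-equated: 16 + (34.1 − 40.1) = 10.00
Linear-equated: (15.1/12.1)(16 − 40.1) + 34.1 = 4.025
Difference = 4.025 − 10.00 = -5.98

-5.98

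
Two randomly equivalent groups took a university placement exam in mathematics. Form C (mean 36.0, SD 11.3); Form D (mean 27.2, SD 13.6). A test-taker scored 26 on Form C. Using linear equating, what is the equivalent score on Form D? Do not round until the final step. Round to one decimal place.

15.2

Linear equating: y = (SD_Y/SD_X)(x − M_X) + M_Y
y = (13.6/11.3)(26 − 36.0) + 27.2
y = 1.203540 × -10.0 + 27.2 = -12.0354 + 27.2 = 15.2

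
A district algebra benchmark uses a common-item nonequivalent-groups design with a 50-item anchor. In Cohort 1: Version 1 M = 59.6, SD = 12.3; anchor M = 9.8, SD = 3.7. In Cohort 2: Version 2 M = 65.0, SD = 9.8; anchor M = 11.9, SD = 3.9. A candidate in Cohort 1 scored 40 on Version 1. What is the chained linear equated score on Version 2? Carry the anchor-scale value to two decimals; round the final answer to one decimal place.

Version 1 → anchor (Cohort 1): v = (3.7/12.3)(40 − 59.6) + 9.8 = 3.90
anchor → Version 2 (Cohort 2): y = (9.8/3.9)(3.90 − 11.9) + 65.0 = 44.9

44.9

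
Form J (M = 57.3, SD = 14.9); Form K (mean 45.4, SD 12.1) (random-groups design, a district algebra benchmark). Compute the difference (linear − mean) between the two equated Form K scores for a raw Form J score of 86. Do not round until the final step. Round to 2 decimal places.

Mean-equated: 86 + (45.4 − 57.3) = 74.10
Linear-equated: (12.1/14.9)(86 − 57.3) + 45.4 = 68.707
Difference = 68.707 − 74.10 = -5.39

-5.39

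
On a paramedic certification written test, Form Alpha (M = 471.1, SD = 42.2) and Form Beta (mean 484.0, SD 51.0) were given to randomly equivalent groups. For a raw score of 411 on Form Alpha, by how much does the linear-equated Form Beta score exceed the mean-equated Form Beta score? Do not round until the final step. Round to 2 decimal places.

Mean-equated: 411 + (484.0 − 471.1) = 423.90
Linear-equated: (51.0/42.2)(411 − 471.1) + 484.0 = 411.367
Difference = 411.367 − 423.90 = -12.53

-12.53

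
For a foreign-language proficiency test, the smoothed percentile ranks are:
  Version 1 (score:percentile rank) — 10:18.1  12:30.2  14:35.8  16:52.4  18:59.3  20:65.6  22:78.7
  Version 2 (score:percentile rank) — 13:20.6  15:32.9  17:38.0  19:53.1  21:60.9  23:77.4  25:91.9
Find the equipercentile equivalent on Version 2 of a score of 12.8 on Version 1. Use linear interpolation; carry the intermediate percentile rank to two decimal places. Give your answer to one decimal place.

PR of 12.8 on Version 1: 30.2 + (12.8 − 12)/(14 − 12) × (35.8 − 30.2) = 32.44
On Version 2, PR 32.44 falls between score 13 (PR 20.6) and 15 (PR 32.9).
Interpolate: 13 + (32.44 − 20.6)/(32.9 − 20.6) × (15 − 13) = 14.9

14.9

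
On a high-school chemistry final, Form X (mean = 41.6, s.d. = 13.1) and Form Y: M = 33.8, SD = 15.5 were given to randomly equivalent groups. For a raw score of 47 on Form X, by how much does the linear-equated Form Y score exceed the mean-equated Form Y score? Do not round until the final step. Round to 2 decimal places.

0.99

Mean-equated: 47 + (33.8 − 41.6) = 39.20
Linear-equated: (15.5/13.1)(47 − 41.6) + 33.8 = 40.189
Difference = 40.189 − 39.20 = 0.99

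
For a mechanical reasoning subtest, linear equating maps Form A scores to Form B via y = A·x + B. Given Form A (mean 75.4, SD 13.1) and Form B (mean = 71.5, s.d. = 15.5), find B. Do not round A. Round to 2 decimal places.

-17.71

A = SD_Y / SD_X = 15.5 / 13.1 = 1.183206
B = M_Y − A·M_X = 71.5 − 1.183206 × 75.4 = -17.71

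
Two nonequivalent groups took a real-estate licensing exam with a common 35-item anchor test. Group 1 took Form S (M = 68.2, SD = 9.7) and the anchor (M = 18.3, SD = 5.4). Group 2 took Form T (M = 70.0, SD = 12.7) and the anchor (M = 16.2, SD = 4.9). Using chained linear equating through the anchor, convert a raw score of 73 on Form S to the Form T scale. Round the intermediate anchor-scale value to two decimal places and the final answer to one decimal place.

Form S → anchor (Group 1): v = (5.4/9.7)(73 − 68.2) + 18.3 = 20.97
anchor → Form T (Group 2): y = (12.7/4.9)(20.97 − 16.2) + 70.0 = 82.4

82.4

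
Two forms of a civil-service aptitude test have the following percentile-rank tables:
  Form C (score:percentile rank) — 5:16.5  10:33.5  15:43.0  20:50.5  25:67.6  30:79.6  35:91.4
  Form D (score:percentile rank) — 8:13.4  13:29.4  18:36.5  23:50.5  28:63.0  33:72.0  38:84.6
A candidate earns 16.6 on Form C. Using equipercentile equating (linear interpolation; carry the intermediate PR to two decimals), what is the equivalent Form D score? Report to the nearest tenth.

21.2

PR of 16.6 on Form C: 43.0 + (16.6 − 15)/(20 − 15) × (50.5 − 43.0) = 45.40
On Form D, PR 45.40 falls between score 18 (PR 36.5) and 23 (PR 50.5).
Interpolate: 18 + (45.40 − 36.5)/(50.5 − 36.5) × (23 − 18) = 21.2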